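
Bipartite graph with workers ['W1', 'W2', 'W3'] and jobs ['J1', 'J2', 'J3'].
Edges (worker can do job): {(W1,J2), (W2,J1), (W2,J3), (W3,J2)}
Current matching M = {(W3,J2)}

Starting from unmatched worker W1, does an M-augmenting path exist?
No augmenting path from W1

Alternating search from W1 reaches jobs: {J2}.
Every reachable job is already matched in M, and following those matched edges back to workers exposes no further unvisited jobs.
No M-augmenting path from W1 exists.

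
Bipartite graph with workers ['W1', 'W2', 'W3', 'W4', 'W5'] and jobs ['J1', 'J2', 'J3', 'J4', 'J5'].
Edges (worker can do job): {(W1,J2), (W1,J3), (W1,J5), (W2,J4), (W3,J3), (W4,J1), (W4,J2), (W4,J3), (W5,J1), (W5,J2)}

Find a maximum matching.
Matching: {(W1,J5), (W2,J4), (W3,J3), (W4,J2), (W5,J1)}

Maximum matching (size 5):
  W1 → J5
  W2 → J4
  W3 → J3
  W4 → J2
  W5 → J1

Each worker is assigned to at most one job, and each job to at most one worker.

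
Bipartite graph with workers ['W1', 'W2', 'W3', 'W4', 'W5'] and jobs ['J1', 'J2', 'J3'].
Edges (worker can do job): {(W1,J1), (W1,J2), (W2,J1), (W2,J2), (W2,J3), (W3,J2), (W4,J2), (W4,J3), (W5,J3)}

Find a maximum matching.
Matching: {(W1,J1), (W3,J2), (W5,J3)}

Maximum matching (size 3):
  W1 → J1
  W3 → J2
  W5 → J3

Each worker is assigned to at most one job, and each job to at most one worker.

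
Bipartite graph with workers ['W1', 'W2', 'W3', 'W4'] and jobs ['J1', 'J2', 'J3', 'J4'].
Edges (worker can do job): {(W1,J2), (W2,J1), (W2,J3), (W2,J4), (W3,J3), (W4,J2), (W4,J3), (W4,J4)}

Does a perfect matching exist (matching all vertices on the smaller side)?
Yes, perfect matching exists (size 4)

Perfect matching: {(W1,J2), (W2,J1), (W3,J3), (W4,J4)}
All 4 vertices on the smaller side are matched.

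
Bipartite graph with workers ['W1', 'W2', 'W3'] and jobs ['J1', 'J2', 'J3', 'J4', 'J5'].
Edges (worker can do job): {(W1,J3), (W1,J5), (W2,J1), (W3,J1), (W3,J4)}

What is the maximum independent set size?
Maximum independent set = 5

By König's theorem:
- Min vertex cover = Max matching = 3
- Max independent set = Total vertices - Min vertex cover
- Max independent set = 8 - 3 = 5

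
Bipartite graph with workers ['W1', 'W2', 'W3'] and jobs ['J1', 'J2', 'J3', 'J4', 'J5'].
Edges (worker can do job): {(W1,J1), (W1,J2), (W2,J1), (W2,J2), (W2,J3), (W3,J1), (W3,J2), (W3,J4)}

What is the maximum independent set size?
Maximum independent set = 5

By König's theorem:
- Min vertex cover = Max matching = 3
- Max independent set = Total vertices - Min vertex cover
- Max independent set = 8 - 3 = 5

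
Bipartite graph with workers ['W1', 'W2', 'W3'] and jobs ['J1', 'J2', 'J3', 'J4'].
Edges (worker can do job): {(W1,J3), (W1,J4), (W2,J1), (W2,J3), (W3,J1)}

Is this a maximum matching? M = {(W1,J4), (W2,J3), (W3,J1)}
Yes, size 3 is maximum

Proposed matching has size 3.
Maximum matching size for this graph: 3.

This is a maximum matching.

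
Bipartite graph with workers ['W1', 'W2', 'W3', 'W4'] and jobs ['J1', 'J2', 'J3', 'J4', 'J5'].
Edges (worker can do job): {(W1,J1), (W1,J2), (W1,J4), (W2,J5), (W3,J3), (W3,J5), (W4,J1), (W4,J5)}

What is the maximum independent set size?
Maximum independent set = 5

By König's theorem:
- Min vertex cover = Max matching = 4
- Max independent set = Total vertices - Min vertex cover
- Max independent set = 9 - 4 = 5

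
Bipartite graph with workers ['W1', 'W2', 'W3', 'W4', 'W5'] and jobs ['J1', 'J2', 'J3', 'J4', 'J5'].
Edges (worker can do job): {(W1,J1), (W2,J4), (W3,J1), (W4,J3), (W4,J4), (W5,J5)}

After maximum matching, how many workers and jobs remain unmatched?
Unmatched: 1 workers, 1 jobs

Maximum matching size: 4
Workers: 5 total, 4 matched, 1 unmatched
Jobs: 5 total, 4 matched, 1 unmatched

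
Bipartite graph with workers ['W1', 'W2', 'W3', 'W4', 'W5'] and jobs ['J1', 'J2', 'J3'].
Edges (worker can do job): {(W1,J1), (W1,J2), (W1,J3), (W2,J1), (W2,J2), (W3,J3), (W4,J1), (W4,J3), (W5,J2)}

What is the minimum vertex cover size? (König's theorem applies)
Minimum vertex cover size = 3

By König's theorem: in bipartite graphs,
min vertex cover = max matching = 3

Maximum matching has size 3, so minimum vertex cover also has size 3.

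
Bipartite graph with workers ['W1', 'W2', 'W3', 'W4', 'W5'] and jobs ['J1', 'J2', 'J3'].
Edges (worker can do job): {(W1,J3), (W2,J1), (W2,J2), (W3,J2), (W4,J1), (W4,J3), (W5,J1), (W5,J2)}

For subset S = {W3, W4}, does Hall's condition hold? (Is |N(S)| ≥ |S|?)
Yes: |N(S)| = 3, |S| = 2

Subset S = {W3, W4}
Neighbors N(S) = {J1, J2, J3}

|N(S)| = 3, |S| = 2
Hall's condition: |N(S)| ≥ |S| is satisfied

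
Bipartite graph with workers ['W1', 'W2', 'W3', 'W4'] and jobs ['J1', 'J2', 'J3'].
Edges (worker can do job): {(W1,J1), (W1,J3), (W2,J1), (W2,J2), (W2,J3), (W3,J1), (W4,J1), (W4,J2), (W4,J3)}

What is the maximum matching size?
Maximum matching size = 3

Maximum matching: {(W1,J3), (W2,J2), (W4,J1)}
Size: 3

This assigns 3 workers to 3 distinct jobs.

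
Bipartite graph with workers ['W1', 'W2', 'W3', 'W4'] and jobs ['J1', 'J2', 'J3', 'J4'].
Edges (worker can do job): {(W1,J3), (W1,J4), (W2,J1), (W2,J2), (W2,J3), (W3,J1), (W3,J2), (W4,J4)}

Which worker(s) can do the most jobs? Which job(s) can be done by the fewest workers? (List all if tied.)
Most versatile: W2 (3 jobs); Least covered: J1, J2, J3, J4 (2 workers)

Worker degrees (jobs they can do): W1:2, W2:3, W3:2, W4:1
Job degrees (workers who can do it): J1:2, J2:2, J3:2, J4:2

Maximum worker degree is 3, achieved by: W2
Minimum job degree is 2, achieved by: J1, J2, J3, J4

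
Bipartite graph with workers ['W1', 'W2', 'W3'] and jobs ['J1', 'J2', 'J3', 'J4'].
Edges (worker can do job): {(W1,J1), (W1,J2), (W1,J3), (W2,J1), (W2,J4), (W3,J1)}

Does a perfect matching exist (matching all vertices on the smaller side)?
Yes, perfect matching exists (size 3)

Perfect matching: {(W1,J2), (W2,J4), (W3,J1)}
All 3 vertices on the smaller side are matched.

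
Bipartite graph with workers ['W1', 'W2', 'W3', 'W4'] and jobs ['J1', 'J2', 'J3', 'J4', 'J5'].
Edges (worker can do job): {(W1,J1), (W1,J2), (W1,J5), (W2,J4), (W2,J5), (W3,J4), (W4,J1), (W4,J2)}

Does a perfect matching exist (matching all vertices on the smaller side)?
Yes, perfect matching exists (size 4)

Perfect matching: {(W1,J1), (W2,J5), (W3,J4), (W4,J2)}
All 4 vertices on the smaller side are matched.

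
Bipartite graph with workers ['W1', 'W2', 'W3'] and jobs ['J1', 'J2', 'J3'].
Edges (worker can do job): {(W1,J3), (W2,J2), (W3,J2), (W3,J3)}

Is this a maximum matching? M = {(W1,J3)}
No, size 1 is not maximum

Proposed matching has size 1.
Maximum matching size for this graph: 2.

This is NOT maximum - can be improved to size 2.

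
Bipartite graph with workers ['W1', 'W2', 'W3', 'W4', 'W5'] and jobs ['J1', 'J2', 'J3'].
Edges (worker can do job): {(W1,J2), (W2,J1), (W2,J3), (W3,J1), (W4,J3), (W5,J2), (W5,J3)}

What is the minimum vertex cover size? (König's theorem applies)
Minimum vertex cover size = 3

By König's theorem: in bipartite graphs,
min vertex cover = max matching = 3

Maximum matching has size 3, so minimum vertex cover also has size 3.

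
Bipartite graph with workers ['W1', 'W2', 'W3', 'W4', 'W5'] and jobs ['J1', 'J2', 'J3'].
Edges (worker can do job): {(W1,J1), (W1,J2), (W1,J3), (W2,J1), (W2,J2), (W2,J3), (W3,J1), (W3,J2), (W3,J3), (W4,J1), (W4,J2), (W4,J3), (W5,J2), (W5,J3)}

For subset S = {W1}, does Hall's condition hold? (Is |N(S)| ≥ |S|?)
Yes: |N(S)| = 3, |S| = 1

Subset S = {W1}
Neighbors N(S) = {J1, J2, J3}

|N(S)| = 3, |S| = 1
Hall's condition: |N(S)| ≥ |S| is satisfied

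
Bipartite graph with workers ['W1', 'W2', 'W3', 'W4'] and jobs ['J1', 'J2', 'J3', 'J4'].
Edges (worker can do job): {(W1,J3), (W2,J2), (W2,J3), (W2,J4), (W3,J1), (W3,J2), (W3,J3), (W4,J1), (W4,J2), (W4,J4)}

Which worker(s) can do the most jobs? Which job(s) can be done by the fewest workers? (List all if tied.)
Most versatile: W2, W3, W4 (3 jobs); Least covered: J1, J4 (2 workers)

Worker degrees (jobs they can do): W1:1, W2:3, W3:3, W4:3
Job degrees (workers who can do it): J1:2, J2:3, J3:3, J4:2

Maximum worker degree is 3, achieved by: W2, W3, W4
Minimum job degree is 2, achieved by: J1, J4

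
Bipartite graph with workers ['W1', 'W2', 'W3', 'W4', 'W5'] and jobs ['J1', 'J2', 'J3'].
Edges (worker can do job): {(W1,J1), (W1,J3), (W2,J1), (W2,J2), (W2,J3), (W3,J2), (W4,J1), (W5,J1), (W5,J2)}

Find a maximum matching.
Matching: {(W1,J3), (W3,J2), (W5,J1)}

Maximum matching (size 3):
  W1 → J3
  W3 → J2
  W5 → J1

Each worker is assigned to at most one job, and each job to at most one worker.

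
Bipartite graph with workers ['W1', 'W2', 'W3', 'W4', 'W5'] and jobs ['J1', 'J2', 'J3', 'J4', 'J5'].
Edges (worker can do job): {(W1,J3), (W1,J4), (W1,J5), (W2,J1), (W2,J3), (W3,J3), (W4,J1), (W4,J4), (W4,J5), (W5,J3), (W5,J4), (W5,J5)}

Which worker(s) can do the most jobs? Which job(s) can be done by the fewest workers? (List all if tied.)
Most versatile: W1, W4, W5 (3 jobs); Least covered: J2 (0 workers)

Worker degrees (jobs they can do): W1:3, W2:2, W3:1, W4:3, W5:3
Job degrees (workers who can do it): J1:2, J2:0, J3:4, J4:3, J5:3

Maximum worker degree is 3, achieved by: W1, W4, W5
Minimum job degree is 0, achieved by: J2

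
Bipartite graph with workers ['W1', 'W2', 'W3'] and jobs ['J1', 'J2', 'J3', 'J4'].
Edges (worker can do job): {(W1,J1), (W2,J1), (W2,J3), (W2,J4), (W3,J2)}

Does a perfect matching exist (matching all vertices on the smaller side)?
Yes, perfect matching exists (size 3)

Perfect matching: {(W1,J1), (W2,J3), (W3,J2)}
All 3 vertices on the smaller side are matched.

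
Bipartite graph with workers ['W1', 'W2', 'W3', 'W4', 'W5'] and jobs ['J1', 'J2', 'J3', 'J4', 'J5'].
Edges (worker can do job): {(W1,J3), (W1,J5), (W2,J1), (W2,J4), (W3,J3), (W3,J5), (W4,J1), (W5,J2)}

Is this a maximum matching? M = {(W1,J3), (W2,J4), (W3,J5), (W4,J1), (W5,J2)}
Yes, size 5 is maximum

Proposed matching has size 5.
Maximum matching size for this graph: 5.

This is a maximum matching.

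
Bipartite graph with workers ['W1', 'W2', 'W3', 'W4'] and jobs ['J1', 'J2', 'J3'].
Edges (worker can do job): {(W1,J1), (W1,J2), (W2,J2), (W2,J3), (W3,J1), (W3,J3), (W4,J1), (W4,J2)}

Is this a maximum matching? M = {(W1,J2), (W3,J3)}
No, size 2 is not maximum

Proposed matching has size 2.
Maximum matching size for this graph: 3.

This is NOT maximum - can be improved to size 3.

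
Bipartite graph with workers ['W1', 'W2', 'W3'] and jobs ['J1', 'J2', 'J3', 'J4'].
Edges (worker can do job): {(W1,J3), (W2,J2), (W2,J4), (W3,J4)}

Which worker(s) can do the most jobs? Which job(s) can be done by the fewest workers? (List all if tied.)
Most versatile: W2 (2 jobs); Least covered: J1 (0 workers)

Worker degrees (jobs they can do): W1:1, W2:2, W3:1
Job degrees (workers who can do it): J1:0, J2:1, J3:1, J4:2

Maximum worker degree is 2, achieved by: W2
Minimum job degree is 0, achieved by: J1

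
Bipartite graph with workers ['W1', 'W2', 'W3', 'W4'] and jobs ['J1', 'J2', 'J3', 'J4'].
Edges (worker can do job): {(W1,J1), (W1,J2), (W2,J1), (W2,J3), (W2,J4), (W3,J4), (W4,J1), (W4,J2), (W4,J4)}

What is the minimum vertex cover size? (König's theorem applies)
Minimum vertex cover size = 4

By König's theorem: in bipartite graphs,
min vertex cover = max matching = 4

Maximum matching has size 4, so minimum vertex cover also has size 4.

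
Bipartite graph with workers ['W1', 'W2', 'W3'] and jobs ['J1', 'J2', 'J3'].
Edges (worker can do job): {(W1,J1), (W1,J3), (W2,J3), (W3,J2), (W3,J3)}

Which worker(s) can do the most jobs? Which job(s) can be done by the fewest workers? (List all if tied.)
Most versatile: W1, W3 (2 jobs); Least covered: J1, J2 (1 workers)

Worker degrees (jobs they can do): W1:2, W2:1, W3:2
Job degrees (workers who can do it): J1:1, J2:1, J3:3

Maximum worker degree is 2, achieved by: W1, W3
Minimum job degree is 1, achieved by: J1, J2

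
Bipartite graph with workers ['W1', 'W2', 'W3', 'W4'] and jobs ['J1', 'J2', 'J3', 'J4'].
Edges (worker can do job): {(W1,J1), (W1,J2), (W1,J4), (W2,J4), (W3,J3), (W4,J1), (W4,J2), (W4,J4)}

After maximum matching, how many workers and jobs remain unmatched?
Unmatched: 0 workers, 0 jobs

Maximum matching size: 4
Workers: 4 total, 4 matched, 0 unmatched
Jobs: 4 total, 4 matched, 0 unmatched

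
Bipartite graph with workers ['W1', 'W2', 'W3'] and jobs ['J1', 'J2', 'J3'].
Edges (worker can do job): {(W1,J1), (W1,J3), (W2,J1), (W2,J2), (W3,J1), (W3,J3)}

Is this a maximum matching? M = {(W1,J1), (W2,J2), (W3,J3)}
Yes, size 3 is maximum

Proposed matching has size 3.
Maximum matching size for this graph: 3.

This is a maximum matching.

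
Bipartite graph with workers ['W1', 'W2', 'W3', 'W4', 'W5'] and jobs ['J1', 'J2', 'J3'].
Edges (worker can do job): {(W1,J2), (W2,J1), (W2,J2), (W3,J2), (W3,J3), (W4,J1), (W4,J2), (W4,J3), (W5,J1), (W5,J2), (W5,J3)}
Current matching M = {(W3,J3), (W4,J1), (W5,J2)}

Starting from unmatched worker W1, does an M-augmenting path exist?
No augmenting path from W1

Alternating search from W1 reaches jobs: {J1, J2, J3}.
Every reachable job is already matched in M, and following those matched edges back to workers exposes no further unvisited jobs.
No M-augmenting path from W1 exists.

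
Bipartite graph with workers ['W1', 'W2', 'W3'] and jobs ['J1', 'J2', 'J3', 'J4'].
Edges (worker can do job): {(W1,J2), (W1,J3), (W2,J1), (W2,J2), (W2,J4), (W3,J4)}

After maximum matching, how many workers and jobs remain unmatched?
Unmatched: 0 workers, 1 jobs

Maximum matching size: 3
Workers: 3 total, 3 matched, 0 unmatched
Jobs: 4 total, 3 matched, 1 unmatched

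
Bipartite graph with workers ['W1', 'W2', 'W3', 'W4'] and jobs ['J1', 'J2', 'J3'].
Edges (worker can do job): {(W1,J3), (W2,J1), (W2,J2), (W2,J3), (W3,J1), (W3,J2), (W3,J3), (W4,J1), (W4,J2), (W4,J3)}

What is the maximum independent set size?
Maximum independent set = 4

By König's theorem:
- Min vertex cover = Max matching = 3
- Max independent set = Total vertices - Min vertex cover
- Max independent set = 7 - 3 = 4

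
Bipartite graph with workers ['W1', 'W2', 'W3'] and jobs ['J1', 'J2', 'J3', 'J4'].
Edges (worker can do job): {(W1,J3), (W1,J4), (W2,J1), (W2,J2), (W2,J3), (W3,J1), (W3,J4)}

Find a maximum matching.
Matching: {(W1,J4), (W2,J2), (W3,J1)}

Maximum matching (size 3):
  W1 → J4
  W2 → J2
  W3 → J1

Each worker is assigned to at most one job, and each job to at most one worker.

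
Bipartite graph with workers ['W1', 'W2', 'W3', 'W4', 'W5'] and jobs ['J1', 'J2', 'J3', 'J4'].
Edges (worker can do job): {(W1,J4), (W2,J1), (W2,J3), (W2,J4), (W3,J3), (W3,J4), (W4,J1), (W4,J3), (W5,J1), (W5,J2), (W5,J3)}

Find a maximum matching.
Matching: {(W2,J3), (W3,J4), (W4,J1), (W5,J2)}

Maximum matching (size 4):
  W2 → J3
  W3 → J4
  W4 → J1
  W5 → J2

Each worker is assigned to at most one job, and each job to at most one worker.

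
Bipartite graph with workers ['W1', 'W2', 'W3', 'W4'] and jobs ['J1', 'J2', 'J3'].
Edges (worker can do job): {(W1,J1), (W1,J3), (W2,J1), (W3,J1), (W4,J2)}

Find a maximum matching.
Matching: {(W1,J3), (W3,J1), (W4,J2)}

Maximum matching (size 3):
  W1 → J3
  W3 → J1
  W4 → J2

Each worker is assigned to at most one job, and each job to at most one worker.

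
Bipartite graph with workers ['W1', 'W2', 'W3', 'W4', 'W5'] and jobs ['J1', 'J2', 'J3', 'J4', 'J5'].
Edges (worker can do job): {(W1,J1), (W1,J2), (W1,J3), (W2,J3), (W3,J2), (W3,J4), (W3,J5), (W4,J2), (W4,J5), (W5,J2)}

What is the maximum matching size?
Maximum matching size = 5

Maximum matching: {(W1,J1), (W2,J3), (W3,J4), (W4,J5), (W5,J2)}
Size: 5

This assigns 5 workers to 5 distinct jobs.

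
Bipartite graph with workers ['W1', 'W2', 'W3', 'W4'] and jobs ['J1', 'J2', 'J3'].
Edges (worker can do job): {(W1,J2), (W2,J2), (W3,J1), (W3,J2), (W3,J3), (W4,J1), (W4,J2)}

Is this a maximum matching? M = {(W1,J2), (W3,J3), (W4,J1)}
Yes, size 3 is maximum

Proposed matching has size 3.
Maximum matching size for this graph: 3.

This is a maximum matching.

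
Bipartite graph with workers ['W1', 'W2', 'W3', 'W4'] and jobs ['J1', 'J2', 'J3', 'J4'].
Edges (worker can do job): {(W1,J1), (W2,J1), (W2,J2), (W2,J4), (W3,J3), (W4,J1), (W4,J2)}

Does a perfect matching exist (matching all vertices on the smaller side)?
Yes, perfect matching exists (size 4)

Perfect matching: {(W1,J1), (W2,J4), (W3,J3), (W4,J2)}
All 4 vertices on the smaller side are matched.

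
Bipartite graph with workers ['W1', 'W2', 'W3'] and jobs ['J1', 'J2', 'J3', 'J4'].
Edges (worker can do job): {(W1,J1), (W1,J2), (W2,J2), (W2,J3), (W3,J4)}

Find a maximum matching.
Matching: {(W1,J2), (W2,J3), (W3,J4)}

Maximum matching (size 3):
  W1 → J2
  W2 → J3
  W3 → J4

Each worker is assigned to at most one job, and each job to at most one worker.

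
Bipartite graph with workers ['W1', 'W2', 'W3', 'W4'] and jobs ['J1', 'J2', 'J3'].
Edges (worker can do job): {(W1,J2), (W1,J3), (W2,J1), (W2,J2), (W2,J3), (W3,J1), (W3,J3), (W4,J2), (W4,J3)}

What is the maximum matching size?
Maximum matching size = 3

Maximum matching: {(W1,J3), (W3,J1), (W4,J2)}
Size: 3

This assigns 3 workers to 3 distinct jobs.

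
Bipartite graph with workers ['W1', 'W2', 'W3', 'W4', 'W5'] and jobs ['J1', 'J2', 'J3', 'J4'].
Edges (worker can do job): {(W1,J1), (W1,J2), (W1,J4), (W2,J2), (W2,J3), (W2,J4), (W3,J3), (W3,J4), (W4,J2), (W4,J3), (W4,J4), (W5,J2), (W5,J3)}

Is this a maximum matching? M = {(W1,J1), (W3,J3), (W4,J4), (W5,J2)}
Yes, size 4 is maximum

Proposed matching has size 4.
Maximum matching size for this graph: 4.

This is a maximum matching.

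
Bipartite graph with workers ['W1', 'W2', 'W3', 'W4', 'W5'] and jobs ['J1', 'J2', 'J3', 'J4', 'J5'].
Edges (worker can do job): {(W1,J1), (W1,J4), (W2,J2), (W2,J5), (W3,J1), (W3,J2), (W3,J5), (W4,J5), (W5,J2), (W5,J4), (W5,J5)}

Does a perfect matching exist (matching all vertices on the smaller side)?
No, maximum matching has size 4 < 5

Maximum matching has size 4, need 5 for perfect matching.
Unmatched workers: ['W2']
Unmatched jobs: ['J3']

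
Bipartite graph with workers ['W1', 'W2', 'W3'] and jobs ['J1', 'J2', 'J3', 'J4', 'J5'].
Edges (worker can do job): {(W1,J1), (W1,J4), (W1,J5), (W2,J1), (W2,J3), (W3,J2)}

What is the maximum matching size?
Maximum matching size = 3

Maximum matching: {(W1,J5), (W2,J3), (W3,J2)}
Size: 3

This assigns 3 workers to 3 distinct jobs.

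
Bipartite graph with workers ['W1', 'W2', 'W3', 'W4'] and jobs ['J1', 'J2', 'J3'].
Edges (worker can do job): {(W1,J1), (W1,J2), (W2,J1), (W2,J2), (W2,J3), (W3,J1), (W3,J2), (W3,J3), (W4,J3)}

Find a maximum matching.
Matching: {(W1,J1), (W3,J2), (W4,J3)}

Maximum matching (size 3):
  W1 → J1
  W3 → J2
  W4 → J3

Each worker is assigned to at most one job, and each job to at most one worker.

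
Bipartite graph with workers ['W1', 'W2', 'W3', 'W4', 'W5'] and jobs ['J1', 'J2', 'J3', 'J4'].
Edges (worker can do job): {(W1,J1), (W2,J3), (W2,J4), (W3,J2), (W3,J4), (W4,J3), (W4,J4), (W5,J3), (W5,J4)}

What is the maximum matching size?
Maximum matching size = 4

Maximum matching: {(W1,J1), (W3,J2), (W4,J4), (W5,J3)}
Size: 4

This assigns 4 workers to 4 distinct jobs.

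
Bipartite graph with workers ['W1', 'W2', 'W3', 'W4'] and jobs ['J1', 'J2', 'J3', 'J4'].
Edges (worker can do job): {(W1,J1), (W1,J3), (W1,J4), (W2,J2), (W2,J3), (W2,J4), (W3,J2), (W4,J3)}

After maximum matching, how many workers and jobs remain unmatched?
Unmatched: 0 workers, 0 jobs

Maximum matching size: 4
Workers: 4 total, 4 matched, 0 unmatched
Jobs: 4 total, 4 matched, 0 unmatched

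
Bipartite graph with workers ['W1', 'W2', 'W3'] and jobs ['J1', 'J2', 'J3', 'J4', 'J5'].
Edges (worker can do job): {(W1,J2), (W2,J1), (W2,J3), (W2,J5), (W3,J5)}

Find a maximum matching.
Matching: {(W1,J2), (W2,J1), (W3,J5)}

Maximum matching (size 3):
  W1 → J2
  W2 → J1
  W3 → J5

Each worker is assigned to at most one job, and each job to at most one worker.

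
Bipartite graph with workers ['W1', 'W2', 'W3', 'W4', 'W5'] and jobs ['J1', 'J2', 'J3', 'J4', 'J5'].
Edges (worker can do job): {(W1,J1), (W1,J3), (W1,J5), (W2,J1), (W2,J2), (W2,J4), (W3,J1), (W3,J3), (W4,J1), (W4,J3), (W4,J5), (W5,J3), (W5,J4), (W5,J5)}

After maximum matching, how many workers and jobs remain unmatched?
Unmatched: 0 workers, 0 jobs

Maximum matching size: 5
Workers: 5 total, 5 matched, 0 unmatched
Jobs: 5 total, 5 matched, 0 unmatched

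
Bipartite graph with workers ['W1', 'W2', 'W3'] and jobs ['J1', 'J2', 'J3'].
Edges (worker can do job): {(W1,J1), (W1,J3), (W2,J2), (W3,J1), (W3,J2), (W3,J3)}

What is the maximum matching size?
Maximum matching size = 3

Maximum matching: {(W1,J3), (W2,J2), (W3,J1)}
Size: 3

This assigns 3 workers to 3 distinct jobs.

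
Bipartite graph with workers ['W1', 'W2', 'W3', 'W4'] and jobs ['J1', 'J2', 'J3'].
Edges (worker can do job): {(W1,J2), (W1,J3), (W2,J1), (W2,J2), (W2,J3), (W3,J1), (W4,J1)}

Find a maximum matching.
Matching: {(W1,J3), (W2,J2), (W4,J1)}

Maximum matching (size 3):
  W1 → J3
  W2 → J2
  W4 → J1

Each worker is assigned to at most one job, and each job to at most one worker.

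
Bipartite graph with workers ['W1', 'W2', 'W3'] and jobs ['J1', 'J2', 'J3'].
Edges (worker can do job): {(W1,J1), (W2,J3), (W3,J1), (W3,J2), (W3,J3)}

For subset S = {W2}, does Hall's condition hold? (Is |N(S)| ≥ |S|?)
Yes: |N(S)| = 1, |S| = 1

Subset S = {W2}
Neighbors N(S) = {J3}

|N(S)| = 1, |S| = 1
Hall's condition: |N(S)| ≥ |S| is satisfied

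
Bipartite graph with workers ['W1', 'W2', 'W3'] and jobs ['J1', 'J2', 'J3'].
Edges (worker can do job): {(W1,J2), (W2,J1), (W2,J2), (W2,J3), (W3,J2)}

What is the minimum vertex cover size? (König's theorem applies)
Minimum vertex cover size = 2

By König's theorem: in bipartite graphs,
min vertex cover = max matching = 2

Maximum matching has size 2, so minimum vertex cover also has size 2.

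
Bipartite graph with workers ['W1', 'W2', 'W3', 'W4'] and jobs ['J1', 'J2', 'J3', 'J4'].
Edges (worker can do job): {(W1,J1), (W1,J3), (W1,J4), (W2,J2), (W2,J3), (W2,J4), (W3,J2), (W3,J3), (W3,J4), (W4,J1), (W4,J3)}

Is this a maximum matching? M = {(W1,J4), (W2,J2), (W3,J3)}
No, size 3 is not maximum

Proposed matching has size 3.
Maximum matching size for this graph: 4.

This is NOT maximum - can be improved to size 4.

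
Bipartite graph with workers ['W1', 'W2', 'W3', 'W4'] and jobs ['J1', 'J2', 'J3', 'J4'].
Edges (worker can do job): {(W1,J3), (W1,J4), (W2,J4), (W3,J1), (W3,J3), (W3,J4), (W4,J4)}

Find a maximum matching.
Matching: {(W1,J3), (W3,J1), (W4,J4)}

Maximum matching (size 3):
  W1 → J3
  W3 → J1
  W4 → J4

Each worker is assigned to at most one job, and each job to at most one worker.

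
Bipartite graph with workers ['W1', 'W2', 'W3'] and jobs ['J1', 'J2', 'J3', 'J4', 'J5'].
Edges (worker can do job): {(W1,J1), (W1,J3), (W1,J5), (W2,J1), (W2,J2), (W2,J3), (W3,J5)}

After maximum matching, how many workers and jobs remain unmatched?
Unmatched: 0 workers, 2 jobs

Maximum matching size: 3
Workers: 3 total, 3 matched, 0 unmatched
Jobs: 5 total, 3 matched, 2 unmatched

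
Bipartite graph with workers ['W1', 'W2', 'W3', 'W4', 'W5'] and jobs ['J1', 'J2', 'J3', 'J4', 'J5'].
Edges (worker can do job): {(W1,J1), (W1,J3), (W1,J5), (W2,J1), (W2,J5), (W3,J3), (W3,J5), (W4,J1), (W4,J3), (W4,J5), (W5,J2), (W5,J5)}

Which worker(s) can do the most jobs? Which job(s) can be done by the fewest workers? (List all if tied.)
Most versatile: W1, W4 (3 jobs); Least covered: J4 (0 workers)

Worker degrees (jobs they can do): W1:3, W2:2, W3:2, W4:3, W5:2
Job degrees (workers who can do it): J1:3, J2:1, J3:3, J4:0, J5:5

Maximum worker degree is 3, achieved by: W1, W4
Minimum job degree is 0, achieved by: J4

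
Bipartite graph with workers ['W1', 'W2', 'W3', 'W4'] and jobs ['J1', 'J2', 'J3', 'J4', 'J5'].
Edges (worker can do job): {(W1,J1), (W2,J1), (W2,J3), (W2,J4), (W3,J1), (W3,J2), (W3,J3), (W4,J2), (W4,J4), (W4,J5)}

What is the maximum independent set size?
Maximum independent set = 5

By König's theorem:
- Min vertex cover = Max matching = 4
- Max independent set = Total vertices - Min vertex cover
- Max independent set = 9 - 4 = 5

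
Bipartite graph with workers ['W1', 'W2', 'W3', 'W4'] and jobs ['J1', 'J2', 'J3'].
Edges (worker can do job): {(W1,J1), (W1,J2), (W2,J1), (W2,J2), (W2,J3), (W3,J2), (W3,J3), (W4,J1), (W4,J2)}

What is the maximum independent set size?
Maximum independent set = 4

By König's theorem:
- Min vertex cover = Max matching = 3
- Max independent set = Total vertices - Min vertex cover
- Max independent set = 7 - 3 = 4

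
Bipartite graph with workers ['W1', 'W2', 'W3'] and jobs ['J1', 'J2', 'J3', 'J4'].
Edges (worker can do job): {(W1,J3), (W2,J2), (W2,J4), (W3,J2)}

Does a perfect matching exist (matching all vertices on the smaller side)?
Yes, perfect matching exists (size 3)

Perfect matching: {(W1,J3), (W2,J4), (W3,J2)}
All 3 vertices on the smaller side are matched.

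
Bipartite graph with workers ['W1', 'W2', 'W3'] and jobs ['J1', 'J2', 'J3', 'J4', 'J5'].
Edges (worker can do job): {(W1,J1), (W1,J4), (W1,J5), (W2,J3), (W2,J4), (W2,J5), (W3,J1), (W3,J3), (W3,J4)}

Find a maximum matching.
Matching: {(W1,J1), (W2,J5), (W3,J4)}

Maximum matching (size 3):
  W1 → J1
  W2 → J5
  W3 → J4

Each worker is assigned to at most one job, and each job to at most one worker.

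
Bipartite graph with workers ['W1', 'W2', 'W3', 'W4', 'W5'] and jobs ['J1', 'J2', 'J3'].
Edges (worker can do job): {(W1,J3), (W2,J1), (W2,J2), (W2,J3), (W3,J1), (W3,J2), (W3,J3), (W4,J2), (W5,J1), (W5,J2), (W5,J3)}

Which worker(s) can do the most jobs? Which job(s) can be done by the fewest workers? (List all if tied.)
Most versatile: W2, W3, W5 (3 jobs); Least covered: J1 (3 workers)

Worker degrees (jobs they can do): W1:1, W2:3, W3:3, W4:1, W5:3
Job degrees (workers who can do it): J1:3, J2:4, J3:4

Maximum worker degree is 3, achieved by: W2, W3, W5
Minimum job degree is 3, achieved by: J1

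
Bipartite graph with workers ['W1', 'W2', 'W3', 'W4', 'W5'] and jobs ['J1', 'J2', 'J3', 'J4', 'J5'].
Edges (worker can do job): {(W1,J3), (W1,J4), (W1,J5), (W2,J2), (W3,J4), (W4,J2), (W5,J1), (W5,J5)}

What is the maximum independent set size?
Maximum independent set = 6

By König's theorem:
- Min vertex cover = Max matching = 4
- Max independent set = Total vertices - Min vertex cover
- Max independent set = 10 - 4 = 6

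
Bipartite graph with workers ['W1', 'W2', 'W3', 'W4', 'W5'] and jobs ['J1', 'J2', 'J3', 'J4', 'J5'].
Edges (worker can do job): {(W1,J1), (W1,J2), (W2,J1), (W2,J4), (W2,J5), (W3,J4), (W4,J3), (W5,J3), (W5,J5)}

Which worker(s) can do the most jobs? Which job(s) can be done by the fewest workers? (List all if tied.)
Most versatile: W2 (3 jobs); Least covered: J2 (1 workers)

Worker degrees (jobs they can do): W1:2, W2:3, W3:1, W4:1, W5:2
Job degrees (workers who can do it): J1:2, J2:1, J3:2, J4:2, J5:2

Maximum worker degree is 3, achieved by: W2
Minimum job degree is 1, achieved by: J2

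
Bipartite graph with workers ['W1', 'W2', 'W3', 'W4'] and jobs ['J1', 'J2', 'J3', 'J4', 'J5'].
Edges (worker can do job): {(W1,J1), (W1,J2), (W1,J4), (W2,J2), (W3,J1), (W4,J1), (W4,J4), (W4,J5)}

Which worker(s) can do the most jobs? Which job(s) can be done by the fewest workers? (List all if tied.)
Most versatile: W1, W4 (3 jobs); Least covered: J3 (0 workers)

Worker degrees (jobs they can do): W1:3, W2:1, W3:1, W4:3
Job degrees (workers who can do it): J1:3, J2:2, J3:0, J4:2, J5:1

Maximum worker degree is 3, achieved by: W1, W4
Minimum job degree is 0, achieved by: J3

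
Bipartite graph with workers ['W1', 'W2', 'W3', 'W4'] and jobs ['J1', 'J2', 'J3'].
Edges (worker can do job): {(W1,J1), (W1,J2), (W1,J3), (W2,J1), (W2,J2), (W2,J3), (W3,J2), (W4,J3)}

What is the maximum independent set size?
Maximum independent set = 4

By König's theorem:
- Min vertex cover = Max matching = 3
- Max independent set = Total vertices - Min vertex cover
- Max independent set = 7 - 3 = 4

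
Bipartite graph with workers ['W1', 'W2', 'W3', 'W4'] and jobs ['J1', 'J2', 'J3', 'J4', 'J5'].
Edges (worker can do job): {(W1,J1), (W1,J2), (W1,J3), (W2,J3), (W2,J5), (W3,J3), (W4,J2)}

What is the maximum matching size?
Maximum matching size = 4

Maximum matching: {(W1,J1), (W2,J5), (W3,J3), (W4,J2)}
Size: 4

This assigns 4 workers to 4 distinct jobs.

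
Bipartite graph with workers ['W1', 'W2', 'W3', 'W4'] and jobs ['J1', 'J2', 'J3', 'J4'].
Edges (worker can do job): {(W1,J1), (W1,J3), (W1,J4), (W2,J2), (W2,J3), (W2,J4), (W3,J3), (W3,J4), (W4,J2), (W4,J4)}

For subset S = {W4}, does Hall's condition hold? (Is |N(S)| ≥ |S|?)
Yes: |N(S)| = 2, |S| = 1

Subset S = {W4}
Neighbors N(S) = {J2, J4}

|N(S)| = 2, |S| = 1
Hall's condition: |N(S)| ≥ |S| is satisfied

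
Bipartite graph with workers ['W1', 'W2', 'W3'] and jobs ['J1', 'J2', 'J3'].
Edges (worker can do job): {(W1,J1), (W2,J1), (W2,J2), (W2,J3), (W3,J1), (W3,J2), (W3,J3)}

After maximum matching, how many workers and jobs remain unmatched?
Unmatched: 0 workers, 0 jobs

Maximum matching size: 3
Workers: 3 total, 3 matched, 0 unmatched
Jobs: 3 total, 3 matched, 0 unmatched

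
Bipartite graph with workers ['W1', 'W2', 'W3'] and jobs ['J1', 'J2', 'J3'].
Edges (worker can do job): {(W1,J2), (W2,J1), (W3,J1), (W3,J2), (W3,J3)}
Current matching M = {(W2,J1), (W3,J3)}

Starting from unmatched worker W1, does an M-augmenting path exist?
Yes: W1 → J2

An M-augmenting path alternates non-matching / matching edges, starting and ending at unmatched vertices.
Path: W1 → J2
(J2 is unmatched in M, so the path is augmenting.)
Flipping edges along this path would increase |M| from 2 to 3.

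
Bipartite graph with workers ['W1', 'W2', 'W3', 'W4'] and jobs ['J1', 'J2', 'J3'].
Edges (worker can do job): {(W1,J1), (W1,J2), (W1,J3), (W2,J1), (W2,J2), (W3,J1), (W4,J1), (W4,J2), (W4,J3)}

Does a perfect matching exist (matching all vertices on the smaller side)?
Yes, perfect matching exists (size 3)

Perfect matching: {(W1,J3), (W2,J2), (W4,J1)}
All 3 vertices on the smaller side are matched.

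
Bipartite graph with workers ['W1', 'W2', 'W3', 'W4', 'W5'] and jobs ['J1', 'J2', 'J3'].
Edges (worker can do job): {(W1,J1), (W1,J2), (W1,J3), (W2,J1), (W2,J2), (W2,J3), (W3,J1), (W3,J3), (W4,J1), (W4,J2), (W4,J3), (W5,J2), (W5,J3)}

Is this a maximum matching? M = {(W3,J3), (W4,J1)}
No, size 2 is not maximum

Proposed matching has size 2.
Maximum matching size for this graph: 3.

This is NOT maximum - can be improved to size 3.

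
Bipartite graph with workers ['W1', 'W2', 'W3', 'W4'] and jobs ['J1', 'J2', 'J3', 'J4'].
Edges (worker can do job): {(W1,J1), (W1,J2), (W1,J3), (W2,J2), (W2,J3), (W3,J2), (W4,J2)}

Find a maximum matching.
Matching: {(W1,J1), (W2,J3), (W4,J2)}

Maximum matching (size 3):
  W1 → J1
  W2 → J3
  W4 → J2

Each worker is assigned to at most one job, and each job to at most one worker.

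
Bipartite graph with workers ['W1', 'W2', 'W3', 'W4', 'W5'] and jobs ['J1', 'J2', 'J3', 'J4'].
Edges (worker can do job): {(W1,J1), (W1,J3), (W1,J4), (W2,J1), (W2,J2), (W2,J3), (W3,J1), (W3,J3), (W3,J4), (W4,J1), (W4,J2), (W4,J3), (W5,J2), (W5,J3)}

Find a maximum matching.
Matching: {(W1,J1), (W3,J4), (W4,J3), (W5,J2)}

Maximum matching (size 4):
  W1 → J1
  W3 → J4
  W4 → J3
  W5 → J2

Each worker is assigned to at most one job, and each job to at most one worker.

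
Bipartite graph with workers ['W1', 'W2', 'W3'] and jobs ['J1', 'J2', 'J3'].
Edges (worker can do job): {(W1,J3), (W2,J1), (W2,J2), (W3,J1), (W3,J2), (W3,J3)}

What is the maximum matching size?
Maximum matching size = 3

Maximum matching: {(W1,J3), (W2,J2), (W3,J1)}
Size: 3

This assigns 3 workers to 3 distinct jobs.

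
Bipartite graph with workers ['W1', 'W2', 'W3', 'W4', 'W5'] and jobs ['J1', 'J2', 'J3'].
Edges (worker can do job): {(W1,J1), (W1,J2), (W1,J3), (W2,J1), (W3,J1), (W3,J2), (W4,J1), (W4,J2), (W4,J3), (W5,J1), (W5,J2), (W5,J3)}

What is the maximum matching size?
Maximum matching size = 3

Maximum matching: {(W3,J2), (W4,J1), (W5,J3)}
Size: 3

This assigns 3 workers to 3 distinct jobs.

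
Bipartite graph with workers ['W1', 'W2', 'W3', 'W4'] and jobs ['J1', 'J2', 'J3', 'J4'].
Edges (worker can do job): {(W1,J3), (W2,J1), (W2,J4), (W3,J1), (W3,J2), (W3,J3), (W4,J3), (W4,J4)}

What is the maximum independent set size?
Maximum independent set = 4

By König's theorem:
- Min vertex cover = Max matching = 4
- Max independent set = Total vertices - Min vertex cover
- Max independent set = 8 - 4 = 4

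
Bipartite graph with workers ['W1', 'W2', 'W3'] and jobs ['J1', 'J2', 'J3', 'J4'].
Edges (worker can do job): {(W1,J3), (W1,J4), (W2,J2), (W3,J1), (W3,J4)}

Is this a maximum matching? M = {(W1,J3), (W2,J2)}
No, size 2 is not maximum

Proposed matching has size 2.
Maximum matching size for this graph: 3.

This is NOT maximum - can be improved to size 3.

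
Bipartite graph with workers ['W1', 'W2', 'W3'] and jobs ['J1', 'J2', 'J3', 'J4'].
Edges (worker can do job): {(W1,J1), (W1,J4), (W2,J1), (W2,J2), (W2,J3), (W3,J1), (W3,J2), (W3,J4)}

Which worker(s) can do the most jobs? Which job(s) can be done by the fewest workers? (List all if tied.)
Most versatile: W2, W3 (3 jobs); Least covered: J3 (1 workers)

Worker degrees (jobs they can do): W1:2, W2:3, W3:3
Job degrees (workers who can do it): J1:3, J2:2, J3:1, J4:2

Maximum worker degree is 3, achieved by: W2, W3
Minimum job degree is 1, achieved by: J3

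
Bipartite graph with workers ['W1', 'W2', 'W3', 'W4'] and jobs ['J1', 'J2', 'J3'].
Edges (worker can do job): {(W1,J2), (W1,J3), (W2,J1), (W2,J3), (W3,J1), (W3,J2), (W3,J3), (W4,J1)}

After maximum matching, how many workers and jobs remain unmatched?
Unmatched: 1 workers, 0 jobs

Maximum matching size: 3
Workers: 4 total, 3 matched, 1 unmatched
Jobs: 3 total, 3 matched, 0 unmatched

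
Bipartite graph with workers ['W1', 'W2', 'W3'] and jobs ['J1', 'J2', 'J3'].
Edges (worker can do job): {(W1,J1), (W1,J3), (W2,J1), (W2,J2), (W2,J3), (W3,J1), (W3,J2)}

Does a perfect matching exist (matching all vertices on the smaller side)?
Yes, perfect matching exists (size 3)

Perfect matching: {(W1,J3), (W2,J1), (W3,J2)}
All 3 vertices on the smaller side are matched.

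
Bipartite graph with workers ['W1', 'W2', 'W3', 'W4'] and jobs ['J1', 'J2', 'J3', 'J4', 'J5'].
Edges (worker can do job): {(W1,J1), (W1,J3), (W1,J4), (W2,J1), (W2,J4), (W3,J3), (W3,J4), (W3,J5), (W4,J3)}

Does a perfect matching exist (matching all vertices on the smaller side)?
Yes, perfect matching exists (size 4)

Perfect matching: {(W1,J1), (W2,J4), (W3,J5), (W4,J3)}
All 4 vertices on the smaller side are matched.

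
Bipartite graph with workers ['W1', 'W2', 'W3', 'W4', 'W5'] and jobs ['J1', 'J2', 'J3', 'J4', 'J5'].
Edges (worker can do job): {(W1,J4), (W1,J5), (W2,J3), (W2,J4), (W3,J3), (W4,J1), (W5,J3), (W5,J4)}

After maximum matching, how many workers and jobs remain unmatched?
Unmatched: 1 workers, 1 jobs

Maximum matching size: 4
Workers: 5 total, 4 matched, 1 unmatched
Jobs: 5 total, 4 matched, 1 unmatched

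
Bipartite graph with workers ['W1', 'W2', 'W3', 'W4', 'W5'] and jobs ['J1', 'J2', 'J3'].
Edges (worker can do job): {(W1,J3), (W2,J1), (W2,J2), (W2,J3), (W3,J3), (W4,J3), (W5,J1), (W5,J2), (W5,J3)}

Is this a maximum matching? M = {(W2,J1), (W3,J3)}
No, size 2 is not maximum

Proposed matching has size 2.
Maximum matching size for this graph: 3.

This is NOT maximum - can be improved to size 3.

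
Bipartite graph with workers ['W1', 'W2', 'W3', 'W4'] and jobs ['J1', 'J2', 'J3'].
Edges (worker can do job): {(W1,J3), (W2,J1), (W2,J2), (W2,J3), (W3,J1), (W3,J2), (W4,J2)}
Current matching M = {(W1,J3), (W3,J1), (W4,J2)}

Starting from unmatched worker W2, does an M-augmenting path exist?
No augmenting path from W2

Alternating search from W2 reaches jobs: {J1, J2, J3}.
Every reachable job is already matched in M, and following those matched edges back to workers exposes no further unvisited jobs.
No M-augmenting path from W2 exists.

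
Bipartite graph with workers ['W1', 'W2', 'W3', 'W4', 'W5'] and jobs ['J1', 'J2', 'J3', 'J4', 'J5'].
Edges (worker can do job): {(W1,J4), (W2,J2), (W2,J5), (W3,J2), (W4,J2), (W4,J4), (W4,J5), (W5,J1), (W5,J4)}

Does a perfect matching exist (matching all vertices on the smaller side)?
No, maximum matching has size 4 < 5

Maximum matching has size 4, need 5 for perfect matching.
Unmatched workers: ['W1']
Unmatched jobs: ['J3']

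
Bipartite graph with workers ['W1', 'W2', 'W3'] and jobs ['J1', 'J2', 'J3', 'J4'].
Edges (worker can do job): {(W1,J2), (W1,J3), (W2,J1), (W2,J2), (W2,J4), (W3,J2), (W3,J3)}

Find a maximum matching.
Matching: {(W1,J2), (W2,J4), (W3,J3)}

Maximum matching (size 3):
  W1 → J2
  W2 → J4
  W3 → J3

Each worker is assigned to at most one job, and each job to at most one worker.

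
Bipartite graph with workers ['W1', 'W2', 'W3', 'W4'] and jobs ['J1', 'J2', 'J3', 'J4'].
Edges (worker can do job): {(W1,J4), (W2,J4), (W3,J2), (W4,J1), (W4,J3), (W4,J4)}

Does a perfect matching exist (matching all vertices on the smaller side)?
No, maximum matching has size 3 < 4

Maximum matching has size 3, need 4 for perfect matching.
Unmatched workers: ['W2']
Unmatched jobs: ['J1']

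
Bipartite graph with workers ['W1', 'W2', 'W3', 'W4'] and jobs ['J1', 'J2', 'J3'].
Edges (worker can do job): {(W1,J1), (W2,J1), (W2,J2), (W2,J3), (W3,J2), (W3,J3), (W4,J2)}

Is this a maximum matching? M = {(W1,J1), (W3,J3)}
No, size 2 is not maximum

Proposed matching has size 2.
Maximum matching size for this graph: 3.

This is NOT maximum - can be improved to size 3.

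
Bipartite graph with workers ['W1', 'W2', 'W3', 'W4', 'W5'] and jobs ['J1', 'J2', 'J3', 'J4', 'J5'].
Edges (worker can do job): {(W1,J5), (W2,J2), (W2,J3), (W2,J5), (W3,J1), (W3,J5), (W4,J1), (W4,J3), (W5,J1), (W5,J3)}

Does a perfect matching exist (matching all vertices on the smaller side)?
No, maximum matching has size 4 < 5

Maximum matching has size 4, need 5 for perfect matching.
Unmatched workers: ['W4']
Unmatched jobs: ['J4']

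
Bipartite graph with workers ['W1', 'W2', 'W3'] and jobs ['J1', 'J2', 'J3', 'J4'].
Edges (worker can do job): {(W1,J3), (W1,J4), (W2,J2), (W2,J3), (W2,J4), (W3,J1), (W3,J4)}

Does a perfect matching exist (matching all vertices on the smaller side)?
Yes, perfect matching exists (size 3)

Perfect matching: {(W1,J3), (W2,J2), (W3,J1)}
All 3 vertices on the smaller side are matched.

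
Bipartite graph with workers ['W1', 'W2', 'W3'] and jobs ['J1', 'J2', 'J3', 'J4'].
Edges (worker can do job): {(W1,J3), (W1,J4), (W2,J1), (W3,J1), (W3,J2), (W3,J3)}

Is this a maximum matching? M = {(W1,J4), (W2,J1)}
No, size 2 is not maximum

Proposed matching has size 2.
Maximum matching size for this graph: 3.

This is NOT maximum - can be improved to size 3.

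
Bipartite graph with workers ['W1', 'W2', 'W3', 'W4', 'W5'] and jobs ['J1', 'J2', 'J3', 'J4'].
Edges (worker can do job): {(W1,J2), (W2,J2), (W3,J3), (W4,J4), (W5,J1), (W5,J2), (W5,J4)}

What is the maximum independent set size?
Maximum independent set = 5

By König's theorem:
- Min vertex cover = Max matching = 4
- Max independent set = Total vertices - Min vertex cover
- Max independent set = 9 - 4 = 5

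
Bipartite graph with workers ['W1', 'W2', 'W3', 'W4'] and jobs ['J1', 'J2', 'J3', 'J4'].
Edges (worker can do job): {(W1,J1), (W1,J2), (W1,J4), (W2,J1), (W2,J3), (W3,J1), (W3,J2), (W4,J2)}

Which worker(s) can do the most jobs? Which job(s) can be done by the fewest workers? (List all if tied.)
Most versatile: W1 (3 jobs); Least covered: J3, J4 (1 workers)

Worker degrees (jobs they can do): W1:3, W2:2, W3:2, W4:1
Job degrees (workers who can do it): J1:3, J2:3, J3:1, J4:1

Maximum worker degree is 3, achieved by: W1
Minimum job degree is 1, achieved by: J3, J4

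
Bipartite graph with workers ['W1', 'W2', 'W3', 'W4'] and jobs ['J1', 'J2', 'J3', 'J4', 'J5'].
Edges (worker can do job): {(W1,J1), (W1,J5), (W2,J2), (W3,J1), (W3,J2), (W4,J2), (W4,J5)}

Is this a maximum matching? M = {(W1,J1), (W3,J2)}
No, size 2 is not maximum

Proposed matching has size 2.
Maximum matching size for this graph: 3.

This is NOT maximum - can be improved to size 3.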